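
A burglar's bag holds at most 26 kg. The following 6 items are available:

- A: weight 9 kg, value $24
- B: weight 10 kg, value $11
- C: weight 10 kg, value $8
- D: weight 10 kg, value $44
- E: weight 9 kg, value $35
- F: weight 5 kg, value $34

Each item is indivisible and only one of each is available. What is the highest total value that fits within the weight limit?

$113

Check high-value combinations within 26 kg:
- D+E+F: weight 10+9+5=24, value 44+35+34=113
- A+D+F: weight 9+10+5=24, value 24+44+34=102
- A+E+F: weight 9+9+5=23, value 24+35+34=93
- B+D+F: weight 10+10+5=25, value 11+44+34=89
Best: $113.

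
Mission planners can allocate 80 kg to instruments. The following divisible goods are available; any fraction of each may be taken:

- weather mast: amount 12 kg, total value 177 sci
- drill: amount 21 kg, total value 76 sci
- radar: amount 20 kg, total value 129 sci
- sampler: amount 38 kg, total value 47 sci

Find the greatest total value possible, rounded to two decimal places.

415.39

Take in order of value per unit:
- weather mast (177/12 per unit): all 12 → value 177, running total 177.00
- radar (129/20 per unit): all 20 → value 129, running total 306.00
- drill (76/21 per unit): all 21 → value 76, running total 382.00
- sampler (47/38 per unit): 27 of 38 → value 27×47/38 = 33.3947, running total 415.39
Total 415.39.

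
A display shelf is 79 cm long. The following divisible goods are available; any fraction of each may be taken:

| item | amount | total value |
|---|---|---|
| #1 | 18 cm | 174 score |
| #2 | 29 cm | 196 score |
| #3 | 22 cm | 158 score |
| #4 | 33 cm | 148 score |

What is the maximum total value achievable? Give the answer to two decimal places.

572.85

Take in order of value per unit:
- #1 (174/18 per unit): all 18 → value 174, running total 174.00
- #3 (158/22 per unit): all 22 → value 158, running total 332.00
- #2 (196/29 per unit): all 29 → value 196, running total 528.00
- #4 (148/33 per unit): 10 of 33 → value 10×148/33 = 44.8485, running total 572.85
Total 572.85.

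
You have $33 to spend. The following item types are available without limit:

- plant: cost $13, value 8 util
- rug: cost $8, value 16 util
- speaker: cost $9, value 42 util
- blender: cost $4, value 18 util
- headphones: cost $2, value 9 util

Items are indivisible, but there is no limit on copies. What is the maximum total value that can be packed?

Best value-per-unit is speaker at 42/9; filling with it alone gives 3×42 = 126.
Optimal mix: 3×speaker + 1×blender + 1×headphones → cost 33, value 153.

153 util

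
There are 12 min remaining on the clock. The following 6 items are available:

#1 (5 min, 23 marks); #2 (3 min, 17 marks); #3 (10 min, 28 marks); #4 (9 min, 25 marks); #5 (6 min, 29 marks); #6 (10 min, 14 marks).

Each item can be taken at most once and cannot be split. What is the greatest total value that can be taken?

52 marks

Check high-value combinations within 12 min:
- #1+#5: time 5+6=11, value 23+29=52
- #2+#5: time 3+6=9, value 17+29=46
- #2+#4: time 3+9=12, value 17+25=42
Best: 52 marks.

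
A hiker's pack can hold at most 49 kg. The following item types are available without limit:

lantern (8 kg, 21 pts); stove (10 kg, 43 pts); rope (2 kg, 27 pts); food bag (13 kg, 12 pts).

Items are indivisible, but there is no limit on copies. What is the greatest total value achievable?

648 pts

Best value-per-unit is rope at 27/2, and filling with it alone uses weight 24×2=48. No mix of the others beats 24×27 = 648.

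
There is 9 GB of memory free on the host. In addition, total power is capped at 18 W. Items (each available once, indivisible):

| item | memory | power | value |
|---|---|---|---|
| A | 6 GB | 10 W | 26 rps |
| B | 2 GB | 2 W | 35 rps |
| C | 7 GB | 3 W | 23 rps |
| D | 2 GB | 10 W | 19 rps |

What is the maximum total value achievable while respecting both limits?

Feasible sets respecting both limits:
- A+B: memory 8, power 12, value 61
- B+C: memory 9, power 5, value 58
- B+D: memory 4, power 12, value 54
Best: 61 rps.

61 rps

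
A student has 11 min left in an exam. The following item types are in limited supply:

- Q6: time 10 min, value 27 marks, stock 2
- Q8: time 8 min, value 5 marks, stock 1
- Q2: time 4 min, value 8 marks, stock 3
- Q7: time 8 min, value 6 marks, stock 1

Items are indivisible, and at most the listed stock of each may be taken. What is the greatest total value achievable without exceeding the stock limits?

27 marks

Top feasible selections:
- 1×Q6: time 10, value 27
- 2×Q2: time 8, value 16
- 1×Q2: time 4, value 8
- 1×Q7: time 8, value 6
Best: 27 marks.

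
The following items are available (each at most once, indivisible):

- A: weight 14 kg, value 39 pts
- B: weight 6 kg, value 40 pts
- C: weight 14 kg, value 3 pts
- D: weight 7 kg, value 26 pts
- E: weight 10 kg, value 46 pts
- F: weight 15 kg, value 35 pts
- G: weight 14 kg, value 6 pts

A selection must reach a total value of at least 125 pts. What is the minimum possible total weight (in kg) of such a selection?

30

Subsets with value ≥ 125, sorted by total weight:
- A+B+E: weight 30, value 125
- A+B+D+E: weight 37, value 151
- B+D+E+F: weight 38, value 147
- A+B+D+F: weight 42, value 140
Minimum weight: 30 kg.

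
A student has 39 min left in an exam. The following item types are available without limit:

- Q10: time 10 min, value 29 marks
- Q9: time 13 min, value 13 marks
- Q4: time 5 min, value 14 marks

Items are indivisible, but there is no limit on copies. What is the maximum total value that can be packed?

101 marks

Best value-per-unit is Q10 at 29/10; filling with it alone gives 3×29 = 87.
Optimal mix: 3×Q10 + 1×Q4 → time 35, value 101.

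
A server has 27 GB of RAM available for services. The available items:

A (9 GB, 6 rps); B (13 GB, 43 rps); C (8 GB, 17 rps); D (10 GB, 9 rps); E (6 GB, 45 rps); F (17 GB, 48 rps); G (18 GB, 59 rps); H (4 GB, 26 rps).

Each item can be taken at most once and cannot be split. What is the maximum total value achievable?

Check high-value combinations within 27 GB:
- E+F+H: memory 6+17+4=27, value 45+48+26=119
- B+E+H: memory 13+6+4=23, value 43+45+26=114
- B+C+E: memory 13+8+6=27, value 43+17+45=105
- E+G: memory 6+18=24, value 45+59=104
- A+C+E+H: memory 9+8+6+4=27, value 6+17+45+26=94
Best: 119 rps.

119 rps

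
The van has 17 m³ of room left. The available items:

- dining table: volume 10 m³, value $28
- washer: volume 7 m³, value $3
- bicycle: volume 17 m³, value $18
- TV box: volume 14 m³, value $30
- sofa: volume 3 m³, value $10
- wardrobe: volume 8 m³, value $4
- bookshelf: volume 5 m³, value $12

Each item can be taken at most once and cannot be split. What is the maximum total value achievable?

Check high-value combinations within 17 m³:
- dining table+bookshelf: volume 10+5=15, value 28+12=40
- TV box+sofa: volume 14+3=17, value 30+10=40
- dining table+sofa: volume 10+3=13, value 28+10=38
- dining table+washer: volume 10+7=17, value 28+3=31
- TV box: volume 14, value 30
Best: $40.

$40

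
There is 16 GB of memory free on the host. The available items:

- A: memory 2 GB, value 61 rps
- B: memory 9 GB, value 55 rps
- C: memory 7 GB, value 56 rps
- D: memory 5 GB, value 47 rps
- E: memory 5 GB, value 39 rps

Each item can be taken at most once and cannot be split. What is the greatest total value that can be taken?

Check high-value combinations within 16 GB:
- A+C+D: memory 2+7+5=14, value 61+56+47=164
- A+B+D: memory 2+9+5=16, value 61+55+47=163
- A+C+E: memory 2+7+5=14, value 61+56+39=156
- A+B+E: memory 2+9+5=16, value 61+55+39=155
- A+D+E: memory 2+5+5=12, value 61+47+39=147
Best: 164 rps.

164 rps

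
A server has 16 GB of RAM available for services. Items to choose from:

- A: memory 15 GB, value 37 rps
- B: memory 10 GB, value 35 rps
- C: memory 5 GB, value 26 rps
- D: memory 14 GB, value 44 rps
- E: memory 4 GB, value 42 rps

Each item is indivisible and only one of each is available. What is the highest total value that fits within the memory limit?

This is a 0/1 knapsack; check combinations near the capacity.
- B+E: memory 10+4=14, value 35+42=77
- C+E: memory 5+4=9, value 26+42=68
- B+C: memory 10+5=15, value 35+26=61
- D: memory 14, value 44
- E: memory 4, value 42
Best: 77 rps.

77 rps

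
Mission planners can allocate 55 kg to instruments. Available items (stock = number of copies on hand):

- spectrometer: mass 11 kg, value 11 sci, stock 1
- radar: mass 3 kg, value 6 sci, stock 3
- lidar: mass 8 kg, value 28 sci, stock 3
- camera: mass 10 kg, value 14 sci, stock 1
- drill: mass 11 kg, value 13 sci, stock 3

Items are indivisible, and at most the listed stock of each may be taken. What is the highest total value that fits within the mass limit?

Top feasible selections:
- 3×radar + 3×lidar + 1×camera + 1×drill: mass 54, value 129
- 3×radar + 3×lidar + 2×drill: mass 55, value 128
- 1×spectrometer + 3×radar + 3×lidar + 1×camera: mass 54, value 127
- 1×spectrometer + 3×radar + 3×lidar + 1×drill: mass 55, value 126
Best: 129 sci.

129 sci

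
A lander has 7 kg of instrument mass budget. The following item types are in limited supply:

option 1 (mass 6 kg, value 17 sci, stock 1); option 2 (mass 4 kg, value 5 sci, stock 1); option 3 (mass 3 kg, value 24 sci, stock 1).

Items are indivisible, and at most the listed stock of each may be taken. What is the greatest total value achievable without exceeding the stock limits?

29 sci

Best selections within mass 7 and stock limits:
- 1×option 2 + 1×option 3: mass 7, value 29
- 1×option 3: mass 3, value 24
- 1×option 1: mass 6, value 17
Best: 29 sci.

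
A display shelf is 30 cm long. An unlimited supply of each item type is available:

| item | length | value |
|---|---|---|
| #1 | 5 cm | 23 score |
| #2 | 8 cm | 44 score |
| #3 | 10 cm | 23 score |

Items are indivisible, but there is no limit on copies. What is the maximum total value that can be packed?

155 score

Best value-per-unit is #2 at 44/8; filling with it alone gives 3×44 = 132.
Optimal mix: 1×#1 + 3×#2 → length 29, value 155.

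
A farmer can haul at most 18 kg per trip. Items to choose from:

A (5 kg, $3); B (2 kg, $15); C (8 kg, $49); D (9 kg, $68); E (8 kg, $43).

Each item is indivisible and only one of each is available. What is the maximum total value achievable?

This is a 0/1 knapsack; check combinations near the capacity.
- C+D: weight 8+9=17, value 49+68=117
- D+E: weight 9+8=17, value 68+43=111
- B+C+E: weight 2+8+8=18, value 15+49+43=107
- C+E: weight 8+8=16, value 49+43=92
- A+B+D: weight 5+2+9=16, value 3+15+68=86
Best: $117.

$117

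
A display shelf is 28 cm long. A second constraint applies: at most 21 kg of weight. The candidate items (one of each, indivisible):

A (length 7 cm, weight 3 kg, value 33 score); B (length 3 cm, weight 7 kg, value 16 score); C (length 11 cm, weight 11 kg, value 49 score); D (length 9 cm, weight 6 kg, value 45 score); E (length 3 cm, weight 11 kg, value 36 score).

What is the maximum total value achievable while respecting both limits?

Feasible sets respecting both limits:
- A+C+D: length 27, weight 20, value 127
- A+D+E: length 19, weight 20, value 114
- A+B+C: length 21, weight 21, value 98
Best: 127 score.

127 score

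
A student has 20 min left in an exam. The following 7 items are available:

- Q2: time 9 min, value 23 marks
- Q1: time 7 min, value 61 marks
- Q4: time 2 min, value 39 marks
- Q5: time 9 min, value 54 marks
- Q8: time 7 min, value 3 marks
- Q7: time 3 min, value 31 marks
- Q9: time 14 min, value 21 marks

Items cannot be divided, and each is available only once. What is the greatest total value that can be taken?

Check high-value combinations within 20 min:
- Q1+Q4+Q5: time 7+2+9=18, value 61+39+54=154
- Q1+Q5+Q7: time 7+9+3=19, value 61+54+31=146
- Q1+Q4+Q8+Q7: time 7+2+7+3=19, value 61+39+3+31=134
Best: 154 marks.

154 marks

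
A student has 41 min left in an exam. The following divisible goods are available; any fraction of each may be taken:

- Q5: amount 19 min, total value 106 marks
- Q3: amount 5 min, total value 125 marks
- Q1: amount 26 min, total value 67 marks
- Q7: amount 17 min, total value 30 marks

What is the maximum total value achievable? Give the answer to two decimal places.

274.81

Take in order of value per unit:
- Q3 (125/5 per unit): all 5 → value 125, running total 125.00
- Q5 (106/19 per unit): all 19 → value 106, running total 231.00
- Q1 (67/26 per unit): 17 of 26 → value 17×67/26 = 43.8077, running total 274.81
Total 274.81.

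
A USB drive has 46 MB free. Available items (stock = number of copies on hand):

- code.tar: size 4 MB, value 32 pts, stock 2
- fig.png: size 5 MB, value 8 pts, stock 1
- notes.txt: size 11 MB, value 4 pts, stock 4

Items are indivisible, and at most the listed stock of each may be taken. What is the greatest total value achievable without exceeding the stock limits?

Top feasible selections:
- 2×code.tar + 1×fig.png + 3×notes.txt: size 46, value 84
- 2×code.tar + 1×fig.png + 2×notes.txt: size 35, value 80
- 2×code.tar + 1×fig.png + 1×notes.txt: size 24, value 76
- 2×code.tar + 3×notes.txt: size 41, value 76
Best: 84 pts.

84 pts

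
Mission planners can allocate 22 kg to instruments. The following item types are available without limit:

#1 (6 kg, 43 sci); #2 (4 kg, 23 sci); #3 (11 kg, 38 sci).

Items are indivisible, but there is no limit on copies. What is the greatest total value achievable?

152 sci

Best value-per-unit is #1 at 43/6; filling with it alone gives 3×43 = 129.
Optimal mix: 3×#1 + 1×#2 → mass 22, value 152.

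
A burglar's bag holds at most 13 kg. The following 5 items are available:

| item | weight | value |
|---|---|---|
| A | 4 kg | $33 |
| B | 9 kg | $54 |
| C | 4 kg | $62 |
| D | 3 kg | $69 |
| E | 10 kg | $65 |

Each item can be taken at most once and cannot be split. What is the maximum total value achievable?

Check high-value combinations within 13 kg:
- A+C+D: weight 4+4+3=11, value 33+62+69=164
- D+E: weight 3+10=13, value 69+65=134
- C+D: weight 4+3=7, value 62+69=131
- B+D: weight 9+3=12, value 54+69=123
Best: $164.

$164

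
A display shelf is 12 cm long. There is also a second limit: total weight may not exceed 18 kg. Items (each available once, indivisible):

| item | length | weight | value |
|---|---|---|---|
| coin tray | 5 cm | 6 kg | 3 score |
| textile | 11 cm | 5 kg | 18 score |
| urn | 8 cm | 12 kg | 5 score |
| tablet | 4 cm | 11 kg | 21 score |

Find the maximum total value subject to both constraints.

Feasible sets respecting both limits:
- coin tray+tablet: length 9, weight 17, value 24
- tablet: length 4, weight 11, value 21
- textile: length 11, weight 5, value 18
Best: 24 score.

24 score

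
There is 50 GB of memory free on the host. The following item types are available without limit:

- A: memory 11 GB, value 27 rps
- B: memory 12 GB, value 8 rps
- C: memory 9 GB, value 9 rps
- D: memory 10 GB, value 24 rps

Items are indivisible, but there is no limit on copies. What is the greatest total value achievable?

120 rps

Best value-per-unit is A at 27/11; filling with it alone gives 4×27 = 108.
Optimal mix: 5×D → memory 50, value 120.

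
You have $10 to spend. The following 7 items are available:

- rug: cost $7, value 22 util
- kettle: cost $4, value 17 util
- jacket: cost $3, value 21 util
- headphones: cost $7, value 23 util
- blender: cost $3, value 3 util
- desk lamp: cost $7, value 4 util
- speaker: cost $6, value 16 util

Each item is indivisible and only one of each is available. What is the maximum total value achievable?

44 util

This is a 0/1 knapsack; check combinations near the capacity.
- jacket+headphones: cost 3+7=10, value 21+23=44
- rug+jacket: cost 7+3=10, value 22+21=43
- kettle+jacket+blender: cost 4+3+3=10, value 17+21+3=41
Best: 44 util.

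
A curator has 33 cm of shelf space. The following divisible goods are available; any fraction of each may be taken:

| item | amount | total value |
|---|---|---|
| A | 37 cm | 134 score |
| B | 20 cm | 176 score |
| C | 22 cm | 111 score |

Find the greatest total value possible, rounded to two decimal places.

Take in order of value per unit:
- B (176/20 per unit): all 20 → value 176, running total 176.00
- C (111/22 per unit): 13 of 22 → value 13×111/22 = 65.5909, running total 241.59
Total 241.59.

241.59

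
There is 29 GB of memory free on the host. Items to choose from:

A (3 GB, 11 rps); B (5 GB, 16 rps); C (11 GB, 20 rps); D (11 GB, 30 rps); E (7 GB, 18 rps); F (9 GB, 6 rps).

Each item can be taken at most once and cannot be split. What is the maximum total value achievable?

75 rps

Check high-value combinations within 29 GB:
- A+B+D+E: memory 3+5+11+7=26, value 11+16+30+18=75
- C+D+E: memory 11+11+7=29, value 20+30+18=68
- B+C+D: memory 5+11+11=27, value 16+20+30=66
- A+B+C+E: memory 3+5+11+7=26, value 11+16+20+18=65
Best: 75 rps.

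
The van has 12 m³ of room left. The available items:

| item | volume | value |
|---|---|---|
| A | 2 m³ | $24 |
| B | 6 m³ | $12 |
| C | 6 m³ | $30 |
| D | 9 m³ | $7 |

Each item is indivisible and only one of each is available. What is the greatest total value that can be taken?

Check high-value combinations within 12 m³:
- A+C: volume 2+6=8, value 24+30=54
- B+C: volume 6+6=12, value 12+30=42
- A+B: volume 2+6=8, value 24+12=36
Best: $54.

$54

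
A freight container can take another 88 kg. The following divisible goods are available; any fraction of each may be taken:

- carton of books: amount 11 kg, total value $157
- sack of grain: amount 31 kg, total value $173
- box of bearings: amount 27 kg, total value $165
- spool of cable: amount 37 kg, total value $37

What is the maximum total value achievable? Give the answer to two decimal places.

514.00

Take in order of value per unit:
- carton of books (157/11 per unit): all 11 → value 157, running total 157.00
- box of bearings (165/27 per unit): all 27 → value 165, running total 322.00
- sack of grain (173/31 per unit): all 31 → value 173, running total 495.00
- spool of cable (37/37 per unit): 19 of 37 → value 19×37/37 = 19.0000, running total 514.00
Total 514.00.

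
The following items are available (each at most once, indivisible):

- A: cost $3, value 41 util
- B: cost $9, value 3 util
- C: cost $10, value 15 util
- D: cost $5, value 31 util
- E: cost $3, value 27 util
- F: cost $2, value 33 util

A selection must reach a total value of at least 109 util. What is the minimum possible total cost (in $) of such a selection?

13

Subsets with value ≥ 109, sorted by total cost:
- A+D+E+F: cost 13, value 132
- A+C+E+F: cost 18, value 116
- A+C+D+F: cost 20, value 120
- A+C+D+E: cost 21, value 114
Minimum cost: 13 $.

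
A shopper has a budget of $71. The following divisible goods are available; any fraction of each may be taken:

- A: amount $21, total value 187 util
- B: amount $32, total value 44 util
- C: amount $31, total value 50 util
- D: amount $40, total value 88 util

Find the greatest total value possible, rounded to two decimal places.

Take in order of value per unit:
- A (187/21 per unit): all 21 → value 187, running total 187.00
- D (88/40 per unit): all 40 → value 88, running total 275.00
- C (50/31 per unit): 10 of 31 → value 10×50/31 = 16.1290, running total 291.13
Total 291.13.

291.13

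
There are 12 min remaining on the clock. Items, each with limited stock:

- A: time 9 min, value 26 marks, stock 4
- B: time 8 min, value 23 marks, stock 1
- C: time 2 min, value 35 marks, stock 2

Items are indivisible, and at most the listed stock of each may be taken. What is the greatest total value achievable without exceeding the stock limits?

Best selections within time 12 and stock limits:
- 1×B + 2×C: time 12, value 93
- 2×C: time 4, value 70
- 1×A + 1×C: time 11, value 61
Best: 93 marks.

93 marks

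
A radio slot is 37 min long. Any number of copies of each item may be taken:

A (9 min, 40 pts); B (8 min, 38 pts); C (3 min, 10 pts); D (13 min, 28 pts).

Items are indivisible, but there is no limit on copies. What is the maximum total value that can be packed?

Best value-per-unit is B at 38/8; filling with it alone gives 4×38 = 152.
Optimal mix: 2×A + 2×B + 1×C → duration 37, value 166.

166 pts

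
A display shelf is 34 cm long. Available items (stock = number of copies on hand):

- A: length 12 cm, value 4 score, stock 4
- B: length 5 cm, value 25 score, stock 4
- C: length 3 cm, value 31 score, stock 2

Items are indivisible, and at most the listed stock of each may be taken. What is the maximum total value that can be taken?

162 score

Best selections within length 34 and stock limits:
- 4×B + 2×C: length 26, value 162
- 1×A + 3×B + 2×C: length 33, value 141
Best: 162 score.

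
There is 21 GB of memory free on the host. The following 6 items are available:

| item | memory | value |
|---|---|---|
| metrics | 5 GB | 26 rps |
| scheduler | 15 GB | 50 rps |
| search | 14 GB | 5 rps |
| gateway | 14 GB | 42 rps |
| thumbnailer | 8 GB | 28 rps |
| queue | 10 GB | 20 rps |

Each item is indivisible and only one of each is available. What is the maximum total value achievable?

Check high-value combinations within 21 GB:
- metrics+scheduler: memory 5+15=20, value 26+50=76
- metrics+gateway: memory 5+14=19, value 26+42=68
- metrics+thumbnailer: memory 5+8=13, value 26+28=54
- scheduler: memory 15, value 50
- thumbnailer+queue: memory 8+10=18, value 28+20=48
Best: 76 rps.

76 rps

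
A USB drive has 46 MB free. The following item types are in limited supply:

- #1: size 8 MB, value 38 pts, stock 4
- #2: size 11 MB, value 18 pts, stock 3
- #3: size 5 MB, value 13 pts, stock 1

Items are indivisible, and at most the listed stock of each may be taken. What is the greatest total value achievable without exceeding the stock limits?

170 pts

Best selections within size 46 and stock limits:
- 4×#1 + 1×#2: size 43, value 170
- 4×#1 + 1×#3: size 37, value 165
Best: 170 pts.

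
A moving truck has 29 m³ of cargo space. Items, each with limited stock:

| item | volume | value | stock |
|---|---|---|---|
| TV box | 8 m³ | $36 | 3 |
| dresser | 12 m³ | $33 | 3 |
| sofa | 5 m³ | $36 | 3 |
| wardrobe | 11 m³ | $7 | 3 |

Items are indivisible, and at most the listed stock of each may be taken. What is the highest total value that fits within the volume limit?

Top feasible selections:
- 1×TV box + 3×sofa: volume 23, value 144
- 2×TV box + 2×sofa: volume 26, value 144
Best: $144.

$144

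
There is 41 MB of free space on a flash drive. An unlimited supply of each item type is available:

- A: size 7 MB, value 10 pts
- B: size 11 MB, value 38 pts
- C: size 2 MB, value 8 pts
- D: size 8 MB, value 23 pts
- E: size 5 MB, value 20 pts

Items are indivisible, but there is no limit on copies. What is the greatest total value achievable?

164 pts

Best value-per-unit is C at 8/2; filling with it alone gives 20×8 = 160.
Optimal mix: 18×C + 1×E → size 41, value 164.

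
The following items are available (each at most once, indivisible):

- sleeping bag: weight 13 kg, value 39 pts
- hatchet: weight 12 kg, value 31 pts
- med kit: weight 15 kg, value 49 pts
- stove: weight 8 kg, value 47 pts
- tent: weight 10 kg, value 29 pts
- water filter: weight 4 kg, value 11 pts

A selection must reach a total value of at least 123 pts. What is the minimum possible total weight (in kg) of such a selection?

Subsets with value ≥ 123, sorted by total weight:
- med kit+stove+tent: weight 33, value 125
- hatchet+med kit+stove: weight 35, value 127
Minimum weight: 33 kg.

33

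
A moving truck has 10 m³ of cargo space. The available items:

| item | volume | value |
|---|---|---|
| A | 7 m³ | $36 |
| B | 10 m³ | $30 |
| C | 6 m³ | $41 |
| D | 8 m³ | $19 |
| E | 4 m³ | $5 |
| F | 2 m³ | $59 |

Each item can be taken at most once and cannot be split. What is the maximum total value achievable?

This is a 0/1 knapsack; check combinations near the capacity.
- C+F: volume 6+2=8, value 41+59=100
- A+F: volume 7+2=9, value 36+59=95
- D+F: volume 8+2=10, value 19+59=78
- E+F: volume 4+2=6, value 5+59=64
- F: volume 2, value 59
Best: $100.

$100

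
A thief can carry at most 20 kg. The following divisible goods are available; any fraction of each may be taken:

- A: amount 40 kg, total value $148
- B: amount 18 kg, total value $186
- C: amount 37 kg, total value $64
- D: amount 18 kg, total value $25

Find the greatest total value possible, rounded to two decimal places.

193.40

Take in order of value per unit:
- B (186/18 per unit): all 18 → value 186, running total 186.00
- A (148/40 per unit): 2 of 40 → value 2×148/40 = 7.4000, running total 193.40
Total 193.40.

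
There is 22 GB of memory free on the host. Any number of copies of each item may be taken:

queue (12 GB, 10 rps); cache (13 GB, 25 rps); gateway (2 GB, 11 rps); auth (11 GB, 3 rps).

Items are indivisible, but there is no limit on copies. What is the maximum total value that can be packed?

121 rps

Best value-per-unit is gateway at 11/2, and filling with it alone uses memory 11×2=22. No mix of the others beats 11×11 = 121.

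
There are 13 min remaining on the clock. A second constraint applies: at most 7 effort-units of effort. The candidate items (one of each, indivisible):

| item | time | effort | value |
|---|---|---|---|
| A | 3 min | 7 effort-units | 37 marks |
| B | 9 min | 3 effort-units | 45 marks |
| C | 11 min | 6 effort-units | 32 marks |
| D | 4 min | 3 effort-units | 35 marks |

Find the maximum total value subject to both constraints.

Feasible sets respecting both limits:
- B+D: time 13, effort 6, value 80
- B: time 9, effort 3, value 45
- A: time 3, effort 7, value 37
Best: 80 marks.

80 marks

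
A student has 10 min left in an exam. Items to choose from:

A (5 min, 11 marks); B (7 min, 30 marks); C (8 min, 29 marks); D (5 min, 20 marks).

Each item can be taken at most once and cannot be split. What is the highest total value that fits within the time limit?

Check high-value combinations within 10 min:
- A+D: time 5+5=10, value 11+20=31
- B: time 7, value 30
- C: time 8, value 29
- D: time 5, value 20
Best: 31 marks.

31 marks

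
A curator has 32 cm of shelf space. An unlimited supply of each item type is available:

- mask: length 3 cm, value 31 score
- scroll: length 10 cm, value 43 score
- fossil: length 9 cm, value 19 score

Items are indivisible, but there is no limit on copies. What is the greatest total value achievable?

Best value-per-unit is mask at 31/3, and filling with it alone uses length 10×3=30. No mix of the others beats 10×31 = 310.

310 score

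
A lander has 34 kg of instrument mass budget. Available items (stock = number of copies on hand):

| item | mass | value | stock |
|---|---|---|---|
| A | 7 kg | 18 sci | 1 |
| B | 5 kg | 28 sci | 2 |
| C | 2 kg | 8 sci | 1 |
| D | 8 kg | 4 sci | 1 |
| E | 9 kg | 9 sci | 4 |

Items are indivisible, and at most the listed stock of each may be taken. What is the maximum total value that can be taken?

91 sci

Best selections within mass 34 and stock limits:
- 1×A + 2×B + 1×C + 1×E: mass 28, value 91
- 1×A + 2×B + 1×D + 1×E: mass 34, value 87
- 1×A + 2×B + 1×C + 1×D: mass 27, value 86
- 1×A + 2×B + 1×E: mass 26, value 83
Best: 91 sci.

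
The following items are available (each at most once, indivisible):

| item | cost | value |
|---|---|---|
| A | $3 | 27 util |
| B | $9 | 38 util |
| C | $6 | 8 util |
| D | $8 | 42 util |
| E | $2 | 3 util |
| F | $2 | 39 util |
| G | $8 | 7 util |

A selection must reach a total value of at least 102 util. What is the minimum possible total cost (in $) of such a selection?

Subsets with value ≥ 102, sorted by total cost:
- A+D+F: cost 13, value 108
- A+B+F: cost 14, value 104
- A+D+E+F: cost 15, value 111
- A+B+E+F: cost 16, value 107
Minimum cost: 13 $.

13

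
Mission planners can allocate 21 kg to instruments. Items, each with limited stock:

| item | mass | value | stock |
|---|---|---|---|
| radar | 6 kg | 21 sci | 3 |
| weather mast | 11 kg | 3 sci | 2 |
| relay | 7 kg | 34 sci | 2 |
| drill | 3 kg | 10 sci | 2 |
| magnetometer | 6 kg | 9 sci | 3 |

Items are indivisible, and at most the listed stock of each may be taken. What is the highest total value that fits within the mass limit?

89 sci

Best selections within mass 21 and stock limits:
- 1×radar + 2×relay: mass 20, value 89
- 2×relay + 2×drill: mass 20, value 88
Best: 89 sci.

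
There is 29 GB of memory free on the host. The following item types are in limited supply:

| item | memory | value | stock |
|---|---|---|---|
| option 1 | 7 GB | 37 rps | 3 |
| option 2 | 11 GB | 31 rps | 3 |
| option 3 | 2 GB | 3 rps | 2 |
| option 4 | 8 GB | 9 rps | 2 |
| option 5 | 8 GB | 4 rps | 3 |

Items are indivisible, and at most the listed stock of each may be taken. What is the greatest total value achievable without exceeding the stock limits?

Top feasible selections:
- 3×option 1 + 1×option 4: memory 29, value 120
- 3×option 1 + 2×option 3: memory 25, value 117
- 3×option 1 + 1×option 5: memory 29, value 115
Best: 120 rps.

120 rps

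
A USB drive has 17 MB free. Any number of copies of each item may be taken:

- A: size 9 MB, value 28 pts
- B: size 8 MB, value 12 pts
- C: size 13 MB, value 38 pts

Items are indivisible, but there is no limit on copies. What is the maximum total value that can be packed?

40 pts

Best value-per-unit is A at 28/9; filling with it alone gives 1×28 = 28.
Optimal mix: 1×A + 1×B → size 17, value 40.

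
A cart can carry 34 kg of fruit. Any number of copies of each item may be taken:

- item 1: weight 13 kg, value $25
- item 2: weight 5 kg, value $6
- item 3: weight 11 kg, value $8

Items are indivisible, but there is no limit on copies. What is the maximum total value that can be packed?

$56

Best value-per-unit is item 1 at 25/13; filling with it alone gives 2×25 = 50.
Optimal mix: 2×item 1 + 1×item 2 → weight 31, value 56.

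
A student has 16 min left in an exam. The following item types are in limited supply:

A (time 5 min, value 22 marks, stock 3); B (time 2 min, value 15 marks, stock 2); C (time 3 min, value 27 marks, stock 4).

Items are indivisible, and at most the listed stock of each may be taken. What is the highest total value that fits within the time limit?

Best selections within time 16 and stock limits:
- 2×B + 4×C: time 16, value 138
- 1×B + 4×C: time 14, value 123
- 1×A + 1×B + 3×C: time 16, value 118
Best: 138 marks.

138 marks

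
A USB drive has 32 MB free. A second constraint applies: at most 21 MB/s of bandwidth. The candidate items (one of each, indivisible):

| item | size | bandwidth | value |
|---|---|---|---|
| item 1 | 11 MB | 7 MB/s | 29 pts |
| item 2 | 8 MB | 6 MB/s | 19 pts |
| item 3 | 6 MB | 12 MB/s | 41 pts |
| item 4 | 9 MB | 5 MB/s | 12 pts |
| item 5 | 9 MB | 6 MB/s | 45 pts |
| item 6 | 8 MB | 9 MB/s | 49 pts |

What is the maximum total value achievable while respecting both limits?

113 pts

Feasible sets respecting both limits:
- item 2+item 5+item 6: size 25, bandwidth 21, value 113
- item 4+item 5+item 6: size 26, bandwidth 20, value 106
- item 5+item 6: size 17, bandwidth 15, value 94
Best: 113 pts.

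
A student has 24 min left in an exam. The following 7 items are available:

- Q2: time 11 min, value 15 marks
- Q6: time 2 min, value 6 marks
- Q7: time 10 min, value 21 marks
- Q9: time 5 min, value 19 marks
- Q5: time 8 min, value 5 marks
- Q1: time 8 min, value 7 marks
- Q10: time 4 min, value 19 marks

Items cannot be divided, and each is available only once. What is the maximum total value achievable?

Check high-value combinations within 24 min:
- Q6+Q7+Q9+Q10: time 2+10+5+4=21, value 6+21+19+19=65
- Q7+Q9+Q10: time 10+5+4=19, value 21+19+19=59
- Q2+Q6+Q9+Q10: time 11+2+5+4=22, value 15+6+19+19=59
- Q2+Q9+Q10: time 11+5+4=20, value 15+19+19=53
- Q6+Q7+Q1+Q10: time 2+10+8+4=24, value 6+21+7+19=53
Best: 65 marks.

65 marks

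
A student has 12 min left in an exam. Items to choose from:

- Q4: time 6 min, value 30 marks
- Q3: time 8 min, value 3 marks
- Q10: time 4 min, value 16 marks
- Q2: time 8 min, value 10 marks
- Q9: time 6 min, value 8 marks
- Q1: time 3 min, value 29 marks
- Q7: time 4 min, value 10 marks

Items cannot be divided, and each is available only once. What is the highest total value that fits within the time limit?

Check high-value combinations within 12 min:
- Q4+Q1: time 6+3=9, value 30+29=59
- Q10+Q1+Q7: time 4+3+4=11, value 16+29+10=55
- Q4+Q10: time 6+4=10, value 30+16=46
- Q10+Q1: time 4+3=7, value 16+29=45
- Q4+Q7: time 6+4=10, value 30+10=40
Best: 59 marks.

59 marks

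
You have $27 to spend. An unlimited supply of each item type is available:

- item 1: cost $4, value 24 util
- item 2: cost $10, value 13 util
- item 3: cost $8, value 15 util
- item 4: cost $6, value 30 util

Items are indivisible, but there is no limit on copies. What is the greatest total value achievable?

Best value-per-unit is item 1 at 24/4; filling with it alone gives 6×24 = 144.
Optimal mix: 5×item 1 + 1×item 4 → cost 26, value 150.

150 util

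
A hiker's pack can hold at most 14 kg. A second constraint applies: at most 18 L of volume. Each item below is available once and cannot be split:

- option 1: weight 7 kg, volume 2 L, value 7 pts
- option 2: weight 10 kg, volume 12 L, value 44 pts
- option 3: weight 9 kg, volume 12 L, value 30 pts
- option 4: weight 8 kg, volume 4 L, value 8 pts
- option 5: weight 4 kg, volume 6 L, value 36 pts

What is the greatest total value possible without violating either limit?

80 pts

Feasible sets respecting both limits:
- option 2+option 5: weight 14, volume 18, value 80
- option 3+option 5: weight 13, volume 18, value 66
- option 2: weight 10, volume 12, value 44
- option 4+option 5: weight 12, volume 10, value 44
Best: 80 pts.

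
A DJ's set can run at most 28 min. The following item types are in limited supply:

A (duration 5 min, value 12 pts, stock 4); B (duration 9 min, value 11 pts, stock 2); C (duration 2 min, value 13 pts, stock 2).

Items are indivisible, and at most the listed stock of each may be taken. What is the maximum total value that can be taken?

74 pts

Top feasible selections:
- 4×A + 2×C: duration 24, value 74
- 3×A + 1×B + 2×C: duration 28, value 73
- 3×A + 2×C: duration 19, value 62
- 4×A + 1×C: duration 22, value 61
Best: 74 pts.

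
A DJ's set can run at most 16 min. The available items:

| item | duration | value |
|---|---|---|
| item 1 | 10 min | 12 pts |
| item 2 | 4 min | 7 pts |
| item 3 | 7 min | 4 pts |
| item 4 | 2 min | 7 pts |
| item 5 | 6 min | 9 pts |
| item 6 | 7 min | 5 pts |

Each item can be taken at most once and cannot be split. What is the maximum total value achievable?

26 pts

Check high-value combinations within 16 min:
- item 1+item 2+item 4: duration 10+4+2=16, value 12+7+7=26
- item 2+item 4+item 5: duration 4+2+6=12, value 7+7+9=23
- item 4+item 5+item 6: duration 2+6+7=15, value 7+9+5=21
- item 1+item 5: duration 10+6=16, value 12+9=21
- item 3+item 4+item 5: duration 7+2+6=15, value 4+7+9=20
Best: 26 pts.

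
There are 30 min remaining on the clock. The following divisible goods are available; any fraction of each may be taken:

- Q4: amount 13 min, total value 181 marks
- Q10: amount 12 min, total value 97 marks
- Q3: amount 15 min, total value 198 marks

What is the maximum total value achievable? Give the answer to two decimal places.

395.17

Take in order of value per unit:
- Q4 (181/13 per unit): all 13 → value 181, running total 181.00
- Q3 (198/15 per unit): all 15 → value 198, running total 379.00
- Q10 (97/12 per unit): 2 of 12 → value 2×97/12 = 16.1667, running total 395.17
Total 395.17.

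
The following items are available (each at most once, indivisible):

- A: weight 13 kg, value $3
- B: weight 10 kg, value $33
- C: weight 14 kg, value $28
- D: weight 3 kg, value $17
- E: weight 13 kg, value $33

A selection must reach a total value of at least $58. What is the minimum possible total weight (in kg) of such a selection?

Subsets with value ≥ 58, sorted by total weight:
- B+E: weight 23, value 66
- B+C: weight 24, value 61
Minimum weight: 23 kg.

23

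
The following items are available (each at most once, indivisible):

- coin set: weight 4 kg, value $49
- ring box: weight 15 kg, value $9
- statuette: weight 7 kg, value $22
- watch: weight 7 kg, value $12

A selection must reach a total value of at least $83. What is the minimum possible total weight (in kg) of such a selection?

18

Subsets with value ≥ 83, sorted by total weight:
- coin set+statuette+watch: weight 18, value 83
- coin set+ring box+statuette+watch: weight 33, value 92
Minimum weight: 18 kg.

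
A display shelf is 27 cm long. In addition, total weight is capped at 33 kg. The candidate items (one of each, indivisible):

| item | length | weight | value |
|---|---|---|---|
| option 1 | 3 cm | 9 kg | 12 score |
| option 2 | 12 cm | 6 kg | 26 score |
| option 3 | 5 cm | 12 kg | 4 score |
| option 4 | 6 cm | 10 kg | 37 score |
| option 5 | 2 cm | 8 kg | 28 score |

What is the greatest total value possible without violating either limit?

Feasible sets respecting both limits:
- option 1+option 2+option 4+option 5: length 23, weight 33, value 103
- option 2+option 4+option 5: length 20, weight 24, value 91
- option 1+option 4+option 5: length 11, weight 27, value 77
Best: 103 score.

103 score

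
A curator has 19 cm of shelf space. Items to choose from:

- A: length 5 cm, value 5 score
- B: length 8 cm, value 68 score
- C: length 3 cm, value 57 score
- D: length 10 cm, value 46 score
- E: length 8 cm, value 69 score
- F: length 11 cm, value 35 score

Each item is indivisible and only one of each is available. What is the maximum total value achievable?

194 score

Check high-value combinations within 19 cm:
- B+C+E: length 8+3+8=19, value 68+57+69=194
- B+E: length 8+8=16, value 68+69=137
- A+C+E: length 5+3+8=16, value 5+57+69=131
Best: 194 score.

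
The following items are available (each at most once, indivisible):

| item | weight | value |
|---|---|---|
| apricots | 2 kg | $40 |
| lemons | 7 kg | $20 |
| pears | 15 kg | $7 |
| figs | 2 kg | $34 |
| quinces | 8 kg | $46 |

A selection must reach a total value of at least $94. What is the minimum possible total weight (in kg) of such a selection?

11

Subsets with value ≥ 94, sorted by total weight:
- apricots+lemons+figs: weight 11, value 94
- apricots+figs+quinces: weight 12, value 120
- apricots+lemons+quinces: weight 17, value 106
Minimum weight: 11 kg.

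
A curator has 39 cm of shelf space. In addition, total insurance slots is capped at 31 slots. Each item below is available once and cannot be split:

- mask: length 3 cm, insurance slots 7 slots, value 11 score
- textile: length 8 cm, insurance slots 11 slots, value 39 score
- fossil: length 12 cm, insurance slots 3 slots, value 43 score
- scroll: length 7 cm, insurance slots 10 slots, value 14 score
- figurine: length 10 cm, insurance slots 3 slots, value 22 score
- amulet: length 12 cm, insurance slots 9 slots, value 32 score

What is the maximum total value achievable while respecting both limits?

Feasible sets respecting both limits:
- mask+textile+fossil+amulet: length 35, insurance slots 30, value 125
- textile+fossil+scroll+figurine: length 37, insurance slots 27, value 118
- mask+textile+fossil+figurine: length 33, insurance slots 24, value 115
- textile+fossil+amulet: length 32, insurance slots 23, value 114
Best: 125 score.

125 score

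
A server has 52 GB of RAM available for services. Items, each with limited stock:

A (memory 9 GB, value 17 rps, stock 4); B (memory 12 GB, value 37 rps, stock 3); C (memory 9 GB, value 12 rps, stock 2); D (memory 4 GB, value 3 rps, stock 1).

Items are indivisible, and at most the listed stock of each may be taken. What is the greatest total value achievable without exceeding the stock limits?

Top feasible selections:
- 1×A + 3×B + 1×D: memory 49, value 131
- 1×A + 3×B: memory 45, value 128
- 3×B + 1×C + 1×D: memory 49, value 126
- 3×A + 2×B: memory 51, value 125
Best: 131 rps.

131 rps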